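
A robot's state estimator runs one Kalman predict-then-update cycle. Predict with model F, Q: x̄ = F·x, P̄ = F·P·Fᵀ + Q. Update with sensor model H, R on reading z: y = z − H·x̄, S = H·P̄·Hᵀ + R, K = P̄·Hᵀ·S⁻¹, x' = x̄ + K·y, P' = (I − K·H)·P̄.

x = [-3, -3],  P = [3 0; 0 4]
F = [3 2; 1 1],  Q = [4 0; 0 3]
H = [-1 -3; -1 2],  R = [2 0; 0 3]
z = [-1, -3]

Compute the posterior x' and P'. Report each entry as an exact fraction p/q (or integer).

x̄ = F·x = [-15, -6]
P̄ = F·P·Fᵀ + Q = [47 17; 17 10]
y = z − H·x̄ = [-34, -6]
S = H·P̄·Hᵀ + R = [241 4; 4 22]
K = P̄·Hᵀ·S⁻¹ = [-1052/2643 -2741/5286; -523/2643 911/5286]
x' = x̄ + K·y = [4346/2643, -809/2643]
P' = (I − K·H)·P̄ = [6617/5286 -803/5286; -803/5286 965/5286]

x' = [4346/2643, -809/2643]
P' = [6617/5286 -803/5286; -803/5286 965/5286]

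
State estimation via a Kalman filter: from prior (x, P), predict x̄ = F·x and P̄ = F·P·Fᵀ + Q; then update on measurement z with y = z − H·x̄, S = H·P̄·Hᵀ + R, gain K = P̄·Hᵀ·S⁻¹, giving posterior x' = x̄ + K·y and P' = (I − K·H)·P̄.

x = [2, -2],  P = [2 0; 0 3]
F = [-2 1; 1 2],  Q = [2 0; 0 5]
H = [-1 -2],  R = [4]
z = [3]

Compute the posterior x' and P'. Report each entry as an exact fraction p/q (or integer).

x' = [-487/101, 78/101]
P' = [1024/101 -478/101; -478/101 319/101]

x̄ = F·x = [-6, -2]
P̄ = F·P·Fᵀ + Q = [13 2; 2 19]
y = z − H·x̄ = [-7]
S = H·P̄·Hᵀ + R = [101]
K = P̄·Hᵀ·S⁻¹ = [-17/101; -40/101]
x' = x̄ + K·y = [-487/101, 78/101]
P' = (I − K·H)·P̄ = [1024/101 -478/101; -478/101 319/101]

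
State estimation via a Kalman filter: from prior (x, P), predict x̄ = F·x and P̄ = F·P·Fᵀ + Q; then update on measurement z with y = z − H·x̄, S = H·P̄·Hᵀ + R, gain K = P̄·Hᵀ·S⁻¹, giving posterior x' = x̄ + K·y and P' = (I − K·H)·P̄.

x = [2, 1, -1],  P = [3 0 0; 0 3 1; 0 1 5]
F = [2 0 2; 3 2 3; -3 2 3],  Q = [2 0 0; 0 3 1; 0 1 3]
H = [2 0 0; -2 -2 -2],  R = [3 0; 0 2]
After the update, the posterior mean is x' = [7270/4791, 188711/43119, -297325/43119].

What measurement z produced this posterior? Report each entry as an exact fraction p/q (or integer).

x̄ = F·x = [2, 5, -7]
P̄ = F·P·Fᵀ + Q = [34 52 16; 52 99 43; 16 43 99]
S = H·P̄·Hᵀ + R = [139 -408; -408 1818]
K = P̄·Hᵀ·S⁻¹ = [748/1597 -34/4791; 5128/14373 -5750/43119; -11792/14373 -15434/43119]
x' − x̄ = [-2312/4791, -26884/43119, 4508/43119] = K·y
y = (KᵀK)⁻¹·Kᵀ·(x' − x̄) = [-1, 2]
z = y + H·x̄ = [-1, 2] + [4, 0] = [3, 2]

z = [3, 2]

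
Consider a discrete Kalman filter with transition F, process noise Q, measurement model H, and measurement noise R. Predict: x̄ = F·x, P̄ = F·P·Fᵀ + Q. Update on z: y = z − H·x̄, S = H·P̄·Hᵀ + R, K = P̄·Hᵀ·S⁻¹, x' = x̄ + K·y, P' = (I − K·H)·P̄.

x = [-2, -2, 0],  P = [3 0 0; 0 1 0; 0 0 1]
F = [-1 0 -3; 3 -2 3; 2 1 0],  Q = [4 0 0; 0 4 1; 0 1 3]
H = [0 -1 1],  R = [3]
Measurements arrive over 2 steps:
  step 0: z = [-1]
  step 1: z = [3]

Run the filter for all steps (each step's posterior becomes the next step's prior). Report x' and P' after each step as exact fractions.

step 0: x' = [94/29, -139/29, -177/29], P' = [320/29 -198/29 -162/29; -198/29 547/29 466/29; -162/29 466/29 463/29]
step 1: x' = [4391/294, -85/49, 79/70], P' = [36761/294 -1493/49 -429/14; -1493/49 1959/49 255/7; -429/14 255/7 357/10]

step 0: x̄ = F·x = [2, -2, -6]
step 0: P̄ = F·P·Fᵀ + Q = [16 -18 -6; -18 44 17; -6 17 16]
step 0: y = z − H·x̄ = [3]
step 0: S = H·P̄·Hᵀ + R = [29]
step 0: K = P̄·Hᵀ·S⁻¹ = [12/29; -27/29; -1/29]
step 0: x' = x̄ + K·y = [94/29, -139/29, -177/29]
step 0: P' = (I − K·H)·P̄ = [320/29 -198/29 -162/29; -198/29 547/29 466/29; -162/29 466/29 463/29]
step 1: x̄ = F·x = [437/29, 1, 49/29]
step 1: P̄ = F·P·Fᵀ + Q = [3631/29 -27 -868/29; -27 111 51; -868/29 51 1122/29]
step 1: y = z − H·x̄ = [67/29]
step 1: S = H·P̄·Hᵀ + R = [1470/29]
step 1: K = P̄·Hᵀ·S⁻¹ = [-17/294; -58/49; -17/70]
step 1: x' = x̄ + K·y = [4391/294, -85/49, 79/70]
step 1: P' = (I − K·H)·P̄ = [36761/294 -1493/49 -429/14; -1493/49 1959/49 255/7; -429/14 255/7 357/10]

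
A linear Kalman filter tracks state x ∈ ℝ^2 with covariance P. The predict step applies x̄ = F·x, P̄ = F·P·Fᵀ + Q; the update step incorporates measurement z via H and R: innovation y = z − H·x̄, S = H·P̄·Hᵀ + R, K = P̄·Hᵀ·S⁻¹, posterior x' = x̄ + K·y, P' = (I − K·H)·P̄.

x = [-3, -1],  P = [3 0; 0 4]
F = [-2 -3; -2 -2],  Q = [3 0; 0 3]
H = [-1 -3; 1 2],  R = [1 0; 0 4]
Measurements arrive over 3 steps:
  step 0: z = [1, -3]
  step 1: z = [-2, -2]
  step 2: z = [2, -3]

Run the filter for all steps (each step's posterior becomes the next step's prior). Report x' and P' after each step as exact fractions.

step 0: x̄ = F·x = [9, 8]
step 0: P̄ = F·P·Fᵀ + Q = [51 36; 36 31]
step 0: y = z − H·x̄ = [34, -28]
step 0: S = H·P̄·Hᵀ + R = [547 -417; -417 323]
step 0: K = P̄·Hᵀ·S⁻¹ = [-33/1396 489/1396; -801/2792 -187/2792]
step 0: x' = x̄ + K·y = [-1125/698, 169/1396]
step 0: P' = (I − K·H)·P̄ = [2901/698 -1923/1396; -1923/1396 1549/2792]
step 1: x̄ = F·x = [3993/1396, 2081/698]
step 1: P̄ = F·P·Fᵀ + Q = [22581/2792 8625/1396; 8625/1396 7555/698]
step 1: y = z − H·x̄ = [13687/1396, -15109/1396]
step 1: S = H·P̄·Hᵀ + R = [400853/2792 -290151/2792; -290151/2792 223629/2792]
step 1: K = P̄·Hᵀ·S⁻¹ = [-3609/325618 78431/325618; -189825/651236 -60145/1953708]
step 1: x' = x̄ + K·y = [23561/162809, 446153/976854]
step 1: P' = (I − K·H)·P̄ = [466977/162809 -310115/325618; -310115/325618 810055/1953708]
step 2: x̄ = F·x = [-540397/325618, -587519/488427]
step 2: P̄ = F·P·Fᵀ + Q = [4412745/651236 1444721/325618; 1444721/325618 4157680/488427]
step 2: y = z − H·x̄ = [-1064199/325618, 1040705/976854]
step 2: S = H·P̄·Hᵀ + R = [72292793/651236 -52121395/651236; -52121395/651236 122249251/1953708]
step 2: K = P̄·Hᵀ·S⁻¹ = [-4257573/528088394 126630723/528088394; -308470797/1056176788 -32299087/1056176788]
step 2: x' = x̄ + K·y = [-727595127/528088394, -296706305/1056176788]
step 2: P' = (I − K·H)·P̄ = [755526765/264044197 -502265319/528088394; -502265319/528088394 437667145/1056176788]

step 0: x' = [-1125/698, 169/1396], P' = [2901/698 -1923/1396; -1923/1396 1549/2792]
step 1: x' = [23561/162809, 446153/976854], P' = [466977/162809 -310115/325618; -310115/325618 810055/1953708]
step 2: x' = [-727595127/528088394, -296706305/1056176788], P' = [755526765/264044197 -502265319/528088394; -502265319/528088394 437667145/1056176788]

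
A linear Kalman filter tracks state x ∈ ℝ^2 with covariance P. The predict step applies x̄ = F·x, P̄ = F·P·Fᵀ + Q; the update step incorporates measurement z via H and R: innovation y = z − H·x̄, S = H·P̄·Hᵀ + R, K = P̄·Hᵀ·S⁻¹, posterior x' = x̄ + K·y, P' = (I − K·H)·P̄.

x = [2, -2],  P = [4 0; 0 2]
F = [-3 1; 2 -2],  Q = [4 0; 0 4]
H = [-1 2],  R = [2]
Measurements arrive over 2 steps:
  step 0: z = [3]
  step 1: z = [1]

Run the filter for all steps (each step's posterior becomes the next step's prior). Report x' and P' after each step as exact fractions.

step 0: x' = [-43/134, 95/67], P' = [413/67 182/67; 182/67 112/67]
step 1: x' = [-28794/11771, -9204/11771], P' = [76938/11771 32972/11771; 32972/11771 19556/11771]

step 0: x̄ = F·x = [-8, 8]
step 0: P̄ = F·P·Fᵀ + Q = [42 -28; -28 28]
step 0: y = z − H·x̄ = [-21]
step 0: S = H·P̄·Hᵀ + R = [268]
step 0: K = P̄·Hᵀ·S⁻¹ = [-49/134; 21/67]
step 0: x' = x̄ + K·y = [-43/134, 95/67]
step 0: P' = (I − K·H)·P̄ = [413/67 182/67; 182/67 112/67]
step 1: x̄ = F·x = [319/134, -233/67]
step 1: P̄ = F·P·Fᵀ + Q = [3005/67 -1246/67; -1246/67 912/67]
step 1: y = z − H·x̄ = [1385/134]
step 1: S = H·P̄·Hᵀ + R = [11771/67]
step 1: K = P̄·Hᵀ·S⁻¹ = [-5497/11771; 3070/11771]
step 1: x' = x̄ + K·y = [-28794/11771, -9204/11771]
step 1: P' = (I − K·H)·P̄ = [76938/11771 32972/11771; 32972/11771 19556/11771]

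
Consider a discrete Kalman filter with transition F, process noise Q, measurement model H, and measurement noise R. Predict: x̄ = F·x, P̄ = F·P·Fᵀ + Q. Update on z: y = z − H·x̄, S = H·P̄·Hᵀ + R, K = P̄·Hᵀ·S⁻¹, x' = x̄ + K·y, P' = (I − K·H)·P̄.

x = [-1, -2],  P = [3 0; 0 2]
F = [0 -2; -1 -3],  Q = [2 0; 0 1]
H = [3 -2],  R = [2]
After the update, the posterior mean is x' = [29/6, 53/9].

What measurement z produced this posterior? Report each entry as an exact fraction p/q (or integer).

z = [3]

x̄ = F·x = [4, 7]
P̄ = F·P·Fᵀ + Q = [10 12; 12 22]
S = H·P̄·Hᵀ + R = [36]
K = P̄·Hᵀ·S⁻¹ = [1/6; -2/9]
x' − x̄ = [5/6, -10/9] = K·y
y = (KᵀK)⁻¹·Kᵀ·(x' − x̄) = [5]
z = y + H·x̄ = [5] + [-2] = [3]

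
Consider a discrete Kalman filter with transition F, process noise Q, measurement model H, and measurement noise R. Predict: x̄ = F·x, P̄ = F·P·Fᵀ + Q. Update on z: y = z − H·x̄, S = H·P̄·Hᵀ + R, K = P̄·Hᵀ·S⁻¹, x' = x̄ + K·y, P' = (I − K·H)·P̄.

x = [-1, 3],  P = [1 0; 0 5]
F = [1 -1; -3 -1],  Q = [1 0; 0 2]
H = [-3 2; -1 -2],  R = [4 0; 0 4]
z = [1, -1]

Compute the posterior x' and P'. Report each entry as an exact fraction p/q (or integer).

x̄ = F·x = [-4, 0]
P̄ = F·P·Fᵀ + Q = [7 2; 2 16]
y = z − H·x̄ = [-11, -5]
S = H·P̄·Hᵀ + R = [107 -35; -35 83]
K = P̄·Hᵀ·S⁻¹ = [-449/1914 -443/1914; 11/87 -31/87]
x' = x̄ + K·y = [-251/957, 34/87]
P' = (I − K·H)·P̄ = [446/957 20/87; 20/87 52/87]

x' = [-251/957, 34/87]
P' = [446/957 20/87; 20/87 52/87]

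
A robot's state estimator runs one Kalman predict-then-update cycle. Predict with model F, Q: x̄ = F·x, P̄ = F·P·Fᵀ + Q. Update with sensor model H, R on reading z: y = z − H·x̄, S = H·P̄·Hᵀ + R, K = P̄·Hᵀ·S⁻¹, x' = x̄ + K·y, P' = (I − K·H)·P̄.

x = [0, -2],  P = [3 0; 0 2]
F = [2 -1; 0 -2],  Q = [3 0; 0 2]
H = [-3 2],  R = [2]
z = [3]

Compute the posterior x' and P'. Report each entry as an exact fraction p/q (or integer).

x' = [251/147, 596/147]
P' = [650/147 932/147; 932/147 1406/147]

x̄ = F·x = [2, 4]
P̄ = F·P·Fᵀ + Q = [17 4; 4 10]
y = z − H·x̄ = [1]
S = H·P̄·Hᵀ + R = [147]
K = P̄·Hᵀ·S⁻¹ = [-43/147; 8/147]
x' = x̄ + K·y = [251/147, 596/147]
P' = (I − K·H)·P̄ = [650/147 932/147; 932/147 1406/147]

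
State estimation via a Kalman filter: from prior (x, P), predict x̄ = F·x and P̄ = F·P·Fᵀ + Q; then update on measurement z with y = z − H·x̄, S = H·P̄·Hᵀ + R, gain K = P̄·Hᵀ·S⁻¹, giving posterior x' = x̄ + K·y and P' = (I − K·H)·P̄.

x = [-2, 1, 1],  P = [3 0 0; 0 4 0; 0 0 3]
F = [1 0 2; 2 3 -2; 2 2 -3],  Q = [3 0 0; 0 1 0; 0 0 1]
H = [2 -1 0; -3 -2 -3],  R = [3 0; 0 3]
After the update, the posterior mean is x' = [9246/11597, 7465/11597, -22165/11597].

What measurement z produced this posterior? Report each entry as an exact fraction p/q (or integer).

x̄ = F·x = [0, -3, -5]
P̄ = F·P·Fᵀ + Q = [18 -6 -12; -6 61 54; -12 54 56]
S = H·P̄·Hᵀ + R = [160 254; 254 1273]
K = P̄·Hᵀ·S⁻¹ = [9165/23194 -969/11597; -8455/46388 -4003/23194; -6389/23194 -1549/11597]
x' − x̄ = [9246/11597, 42256/11597, 35820/11597] = K·y
y = (KᵀK)⁻¹·Kᵀ·(x' − x̄) = [-2, -19]
z = y + H·x̄ = [-2, -19] + [3, 21] = [1, 2]

z = [1, 2]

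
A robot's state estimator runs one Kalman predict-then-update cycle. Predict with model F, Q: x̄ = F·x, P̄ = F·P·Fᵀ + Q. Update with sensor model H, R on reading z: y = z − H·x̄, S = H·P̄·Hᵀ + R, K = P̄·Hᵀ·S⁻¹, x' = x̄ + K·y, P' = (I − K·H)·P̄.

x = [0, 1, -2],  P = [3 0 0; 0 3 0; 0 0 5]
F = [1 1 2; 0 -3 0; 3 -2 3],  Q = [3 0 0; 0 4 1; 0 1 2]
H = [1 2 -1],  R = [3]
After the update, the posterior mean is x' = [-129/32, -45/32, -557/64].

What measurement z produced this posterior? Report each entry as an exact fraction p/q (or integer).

x̄ = F·x = [-3, -3, -8]
P̄ = F·P·Fᵀ + Q = [29 -9 33; -9 31 19; 33 19 86]
S = H·P̄·Hᵀ + R = [64]
K = P̄·Hᵀ·S⁻¹ = [-11/32; 17/32; -15/64]
x' − x̄ = [-33/32, 51/32, -45/64] = K·y
y = (KᵀK)⁻¹·Kᵀ·(x' − x̄) = [3]
z = y + H·x̄ = [3] + [-1] = [2]

z = [2]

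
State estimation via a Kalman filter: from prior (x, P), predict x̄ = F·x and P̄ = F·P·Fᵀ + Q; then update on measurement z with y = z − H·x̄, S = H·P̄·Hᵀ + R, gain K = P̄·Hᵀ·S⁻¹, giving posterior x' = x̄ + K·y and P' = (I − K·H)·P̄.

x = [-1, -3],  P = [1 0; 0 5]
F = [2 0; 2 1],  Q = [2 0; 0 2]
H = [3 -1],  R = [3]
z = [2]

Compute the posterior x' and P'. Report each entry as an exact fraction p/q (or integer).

x' = [-23/22, -217/44]
P' = [17/11 81/22; 81/22 483/44]

x̄ = F·x = [-2, -5]
P̄ = F·P·Fᵀ + Q = [6 4; 4 11]
y = z − H·x̄ = [3]
S = H·P̄·Hᵀ + R = [44]
K = P̄·Hᵀ·S⁻¹ = [7/22; 1/44]
x' = x̄ + K·y = [-23/22, -217/44]
P' = (I − K·H)·P̄ = [17/11 81/22; 81/22 483/44]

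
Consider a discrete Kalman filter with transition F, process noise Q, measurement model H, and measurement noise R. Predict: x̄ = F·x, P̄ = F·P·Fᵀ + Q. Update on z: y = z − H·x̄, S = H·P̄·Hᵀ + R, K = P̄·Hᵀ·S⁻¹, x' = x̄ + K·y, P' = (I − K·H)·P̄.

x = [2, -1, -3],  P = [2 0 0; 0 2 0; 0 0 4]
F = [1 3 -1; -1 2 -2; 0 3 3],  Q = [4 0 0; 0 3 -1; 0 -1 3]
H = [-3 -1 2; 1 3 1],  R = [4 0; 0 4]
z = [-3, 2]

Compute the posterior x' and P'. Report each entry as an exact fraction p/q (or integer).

x' = [24420/17591, -699/17591, 6590/17591]
P' = [123720/17591 -84192/17591 141440/17591; -84192/17591 64268/17591 -97752/17591; 141440/17591 -97752/17591 175814/17591]

x̄ = F·x = [2, 2, -12]
P̄ = F·P·Fᵀ + Q = [28 18 6; 18 29 -13; 6 -13 57]
y = z − H·x̄ = [29, 6]
S = H·P̄·Hᵀ + R = [601 -308; -308 392]
K = P̄·Hᵀ·S⁻¹ = [-146/2513 3146/17591; -257/2513 2715/17591; 895/2513 11999/35182]
x' = x̄ + K·y = [24420/17591, -699/17591, 6590/17591]
P' = (I − K·H)·P̄ = [123720/17591 -84192/17591 141440/17591; -84192/17591 64268/17591 -97752/17591; 141440/17591 -97752/17591 175814/17591]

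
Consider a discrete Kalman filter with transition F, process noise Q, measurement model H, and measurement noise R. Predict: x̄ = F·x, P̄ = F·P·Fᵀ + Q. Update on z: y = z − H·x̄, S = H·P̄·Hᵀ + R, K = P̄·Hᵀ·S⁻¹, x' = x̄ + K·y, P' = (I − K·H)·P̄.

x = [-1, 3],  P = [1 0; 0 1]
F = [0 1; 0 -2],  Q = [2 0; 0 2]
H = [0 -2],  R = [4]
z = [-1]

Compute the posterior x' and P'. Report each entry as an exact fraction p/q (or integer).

x' = [8/7, -3/7]
P' = [17/7 -2/7; -2/7 6/7]

x̄ = F·x = [3, -6]
P̄ = F·P·Fᵀ + Q = [3 -2; -2 6]
y = z − H·x̄ = [-13]
S = H·P̄·Hᵀ + R = [28]
K = P̄·Hᵀ·S⁻¹ = [1/7; -3/7]
x' = x̄ + K·y = [8/7, -3/7]
P' = (I − K·H)·P̄ = [17/7 -2/7; -2/7 6/7]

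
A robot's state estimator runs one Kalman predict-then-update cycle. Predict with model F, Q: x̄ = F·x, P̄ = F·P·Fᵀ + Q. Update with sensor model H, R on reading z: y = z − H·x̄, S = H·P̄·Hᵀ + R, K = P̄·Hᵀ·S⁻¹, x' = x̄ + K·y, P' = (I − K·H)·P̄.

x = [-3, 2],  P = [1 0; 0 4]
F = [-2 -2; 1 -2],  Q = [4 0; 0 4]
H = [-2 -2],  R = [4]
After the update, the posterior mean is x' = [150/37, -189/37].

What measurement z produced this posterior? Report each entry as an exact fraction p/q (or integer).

z = [2]

x̄ = F·x = [2, -7]
P̄ = F·P·Fᵀ + Q = [24 14; 14 21]
S = H·P̄·Hᵀ + R = [296]
K = P̄·Hᵀ·S⁻¹ = [-19/74; -35/148]
x' − x̄ = [76/37, 70/37] = K·y
y = (KᵀK)⁻¹·Kᵀ·(x' − x̄) = [-8]
z = y + H·x̄ = [-8] + [10] = [2]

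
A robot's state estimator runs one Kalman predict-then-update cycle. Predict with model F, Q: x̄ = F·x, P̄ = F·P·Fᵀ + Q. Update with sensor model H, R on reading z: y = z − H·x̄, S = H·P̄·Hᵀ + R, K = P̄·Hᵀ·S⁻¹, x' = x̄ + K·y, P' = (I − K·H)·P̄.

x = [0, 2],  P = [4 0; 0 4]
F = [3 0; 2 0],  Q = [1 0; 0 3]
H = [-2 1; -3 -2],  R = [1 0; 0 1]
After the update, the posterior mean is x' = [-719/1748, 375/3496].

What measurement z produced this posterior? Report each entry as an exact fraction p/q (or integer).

z = [1, 1]

x̄ = F·x = [0, 0]
P̄ = F·P·Fᵀ + Q = [37 24; 24 19]
S = H·P̄·Hᵀ + R = [72 208; 208 698]
K = P̄·Hᵀ·S⁻¹ = [-457/1748 -131/874; 1319/3496 -118/437]
x' − x̄ = [-719/1748, 375/3496] = K·y
y = (KᵀK)⁻¹·Kᵀ·(x' − x̄) = [1, 1]
z = y + H·x̄ = [1, 1] + [0, 0] = [1, 1]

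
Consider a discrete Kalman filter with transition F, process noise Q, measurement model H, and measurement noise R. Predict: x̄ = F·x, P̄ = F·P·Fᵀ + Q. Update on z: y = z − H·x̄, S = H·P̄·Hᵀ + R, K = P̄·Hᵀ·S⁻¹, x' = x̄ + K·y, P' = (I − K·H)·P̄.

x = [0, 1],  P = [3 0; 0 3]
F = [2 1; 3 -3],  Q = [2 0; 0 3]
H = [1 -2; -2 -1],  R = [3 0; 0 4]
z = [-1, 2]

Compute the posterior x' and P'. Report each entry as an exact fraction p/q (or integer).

x' = [-20966/23531, -858/23531]
P' = [17076/23531 1884/23531; 1884/23531 14892/23531]

x̄ = F·x = [1, -3]
P̄ = F·P·Fᵀ + Q = [17 9; 9 57]
y = z − H·x̄ = [-8, 1]
S = H·P̄·Hᵀ + R = [212 107; 107 165]
K = P̄·Hᵀ·S⁻¹ = [4436/23531 -9009/23531; -9300/23531 -4665/23531]
x' = x̄ + K·y = [-20966/23531, -858/23531]
P' = (I − K·H)·P̄ = [17076/23531 1884/23531; 1884/23531 14892/23531]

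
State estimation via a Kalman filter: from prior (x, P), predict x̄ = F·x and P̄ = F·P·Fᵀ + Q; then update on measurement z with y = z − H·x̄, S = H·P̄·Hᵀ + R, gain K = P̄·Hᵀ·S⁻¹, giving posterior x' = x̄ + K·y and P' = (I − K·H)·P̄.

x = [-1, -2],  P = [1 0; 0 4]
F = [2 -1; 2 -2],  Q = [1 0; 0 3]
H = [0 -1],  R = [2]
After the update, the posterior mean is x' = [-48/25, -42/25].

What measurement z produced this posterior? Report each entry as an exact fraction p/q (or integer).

z = [2]

x̄ = F·x = [0, 2]
P̄ = F·P·Fᵀ + Q = [9 12; 12 23]
S = H·P̄·Hᵀ + R = [25]
K = P̄·Hᵀ·S⁻¹ = [-12/25; -23/25]
x' − x̄ = [-48/25, -92/25] = K·y
y = (KᵀK)⁻¹·Kᵀ·(x' − x̄) = [4]
z = y + H·x̄ = [4] + [-2] = [2]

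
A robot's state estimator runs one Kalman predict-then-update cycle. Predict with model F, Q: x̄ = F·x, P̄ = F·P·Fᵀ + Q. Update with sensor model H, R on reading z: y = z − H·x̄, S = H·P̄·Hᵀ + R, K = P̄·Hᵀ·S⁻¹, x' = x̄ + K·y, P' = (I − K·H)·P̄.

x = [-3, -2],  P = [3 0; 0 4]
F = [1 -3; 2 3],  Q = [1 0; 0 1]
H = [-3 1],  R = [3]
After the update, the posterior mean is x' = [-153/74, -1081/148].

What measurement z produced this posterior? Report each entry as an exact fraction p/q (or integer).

x̄ = F·x = [3, -12]
P̄ = F·P·Fᵀ + Q = [40 -30; -30 49]
S = H·P̄·Hᵀ + R = [592]
K = P̄·Hᵀ·S⁻¹ = [-75/296; 139/592]
x' − x̄ = [-375/74, 695/148] = K·y
y = (KᵀK)⁻¹·Kᵀ·(x' − x̄) = [20]
z = y + H·x̄ = [20] + [-21] = [-1]

z = [-1]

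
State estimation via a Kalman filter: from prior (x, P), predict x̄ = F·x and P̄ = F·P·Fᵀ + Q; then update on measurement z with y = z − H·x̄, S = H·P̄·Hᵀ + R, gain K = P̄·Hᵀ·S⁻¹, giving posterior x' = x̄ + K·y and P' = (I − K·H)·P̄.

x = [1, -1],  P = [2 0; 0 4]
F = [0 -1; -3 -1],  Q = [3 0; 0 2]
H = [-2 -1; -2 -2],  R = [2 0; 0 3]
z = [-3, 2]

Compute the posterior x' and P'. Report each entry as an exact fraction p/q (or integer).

x' = [1558/565, -1898/565]
P' = [857/565 -1052/565; -1052/565 1592/565]

x̄ = F·x = [1, -2]
P̄ = F·P·Fᵀ + Q = [7 4; 4 24]
y = z − H·x̄ = [-3, 0]
S = H·P̄·Hᵀ + R = [70 100; 100 159]
K = P̄·Hᵀ·S⁻¹ = [-331/565 26/113; 256/565 -72/113]
x' = x̄ + K·y = [1558/565, -1898/565]
P' = (I − K·H)·P̄ = [857/565 -1052/565; -1052/565 1592/565]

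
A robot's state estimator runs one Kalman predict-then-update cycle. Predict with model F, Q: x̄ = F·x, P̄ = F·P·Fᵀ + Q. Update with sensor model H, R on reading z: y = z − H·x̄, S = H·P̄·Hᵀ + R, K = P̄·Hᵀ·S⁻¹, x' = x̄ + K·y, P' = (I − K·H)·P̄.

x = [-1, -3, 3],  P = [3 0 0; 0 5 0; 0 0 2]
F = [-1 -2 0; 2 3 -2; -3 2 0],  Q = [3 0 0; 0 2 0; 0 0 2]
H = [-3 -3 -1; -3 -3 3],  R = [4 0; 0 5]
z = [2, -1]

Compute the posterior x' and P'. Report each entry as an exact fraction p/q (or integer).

x̄ = F·x = [7, -17, -3]
P̄ = F·P·Fᵀ + Q = [26 -36 -11; -36 67 12; -11 12 49]
y = z − H·x̄ = [-31, -22]
S = H·P̄·Hᵀ + R = [248 36; 36 617]
K = P̄·Hᵀ·S⁻¹ = [5081/30344 -111/7586; -62733/151720 -2589/37930; -9317/37930 4698/18965]
x' = x̄ + K·y = [64665/30344, -81337/30344, -6335/7586]
P' = (I − K·H)·P̄ = [579291/30344 -584187/30344 -1409/7586; -584187/30344 2987983/151720 12447/37930; -1409/7586 12447/37930 10531/18965]

x' = [64665/30344, -81337/30344, -6335/7586]
P' = [579291/30344 -584187/30344 -1409/7586; -584187/30344 2987983/151720 12447/37930; -1409/7586 12447/37930 10531/18965]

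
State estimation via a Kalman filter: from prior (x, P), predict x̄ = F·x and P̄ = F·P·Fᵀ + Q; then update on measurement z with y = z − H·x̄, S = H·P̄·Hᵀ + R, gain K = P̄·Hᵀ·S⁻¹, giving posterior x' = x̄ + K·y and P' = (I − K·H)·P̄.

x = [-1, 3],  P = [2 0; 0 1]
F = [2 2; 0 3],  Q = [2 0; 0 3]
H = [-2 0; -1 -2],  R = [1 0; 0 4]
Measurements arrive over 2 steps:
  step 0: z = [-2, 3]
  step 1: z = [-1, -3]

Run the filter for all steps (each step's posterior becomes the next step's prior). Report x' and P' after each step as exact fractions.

step 0: x' = [1023/1213, -1218/1213], P' = [292/1213 -120/1213; -120/1213 1146/1213]
step 1: x' = [312411/518285, 404217/518285], P' = [118008/518285 -39474/518285; -39474/518285 468087/518285]

step 0: x̄ = F·x = [4, 9]
step 0: P̄ = F·P·Fᵀ + Q = [14 6; 6 12]
step 0: y = z − H·x̄ = [6, 25]
step 0: S = H·P̄·Hᵀ + R = [57 52; 52 90]
step 0: K = P̄·Hᵀ·S⁻¹ = [-584/1213 -13/1213; 240/1213 -543/1213]
step 0: x' = x̄ + K·y = [1023/1213, -1218/1213]
step 0: P' = (I − K·H)·P̄ = [292/1213 -120/1213; -120/1213 1146/1213]
step 1: x̄ = F·x = [-390/1213, -3654/1213]
step 1: P̄ = F·P·Fᵀ + Q = [7218/1213 6156/1213; 6156/1213 13953/1213]
step 1: y = z − H·x̄ = [-1993/1213, -11337/1213]
step 1: S = H·P̄·Hᵀ + R = [30085/1213 39060/1213; 39060/1213 92506/1213]
step 1: K = P̄·Hᵀ·S⁻¹ = [-236016/518285 -1953/103657; 78948/518285 -44835/103657]
step 1: x' = x̄ + K·y = [312411/518285, 404217/518285]
step 1: P' = (I − K·H)·P̄ = [118008/518285 -39474/518285; -39474/518285 468087/518285]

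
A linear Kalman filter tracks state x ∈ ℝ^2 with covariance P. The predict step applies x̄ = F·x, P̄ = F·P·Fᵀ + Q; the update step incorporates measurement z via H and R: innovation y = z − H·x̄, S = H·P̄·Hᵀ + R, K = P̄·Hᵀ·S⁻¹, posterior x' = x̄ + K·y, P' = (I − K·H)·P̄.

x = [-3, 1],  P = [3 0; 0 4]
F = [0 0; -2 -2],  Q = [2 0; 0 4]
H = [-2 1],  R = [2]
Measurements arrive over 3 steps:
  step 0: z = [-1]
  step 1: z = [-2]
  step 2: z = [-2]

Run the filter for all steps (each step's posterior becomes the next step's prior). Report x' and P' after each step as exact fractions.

step 0: x' = [10/21, 4/21], P' = [34/21 64/21; 64/21 160/21]
step 1: x' = [4/113, -216/113], P' = [202/113 392/113; 392/113 980/113]
step 2: x' = [1300/4723, -6196/4723], P' = [8542/4723 16632/4723; 16632/4723 41580/4723]

step 0: x̄ = F·x = [0, 4]
step 0: P̄ = F·P·Fᵀ + Q = [2 0; 0 32]
step 0: y = z − H·x̄ = [-5]
step 0: S = H·P̄·Hᵀ + R = [42]
step 0: K = P̄·Hᵀ·S⁻¹ = [-2/21; 16/21]
step 0: x' = x̄ + K·y = [10/21, 4/21]
step 0: P' = (I − K·H)·P̄ = [34/21 64/21; 64/21 160/21]
step 1: x̄ = F·x = [0, -4/3]
step 1: P̄ = F·P·Fᵀ + Q = [2 0; 0 196/3]
step 1: y = z − H·x̄ = [-2/3]
step 1: S = H·P̄·Hᵀ + R = [226/3]
step 1: K = P̄·Hᵀ·S⁻¹ = [-6/113; 98/113]
step 1: x' = x̄ + K·y = [4/113, -216/113]
step 1: P' = (I − K·H)·P̄ = [202/113 392/113; 392/113 980/113]
step 2: x̄ = F·x = [0, 424/113]
step 2: P̄ = F·P·Fᵀ + Q = [2 0; 0 8316/113]
step 2: y = z − H·x̄ = [-650/113]
step 2: S = H·P̄·Hᵀ + R = [9446/113]
step 2: K = P̄·Hᵀ·S⁻¹ = [-226/4723; 4158/4723]
step 2: x' = x̄ + K·y = [1300/4723, -6196/4723]
step 2: P' = (I − K·H)·P̄ = [8542/4723 16632/4723; 16632/4723 41580/4723]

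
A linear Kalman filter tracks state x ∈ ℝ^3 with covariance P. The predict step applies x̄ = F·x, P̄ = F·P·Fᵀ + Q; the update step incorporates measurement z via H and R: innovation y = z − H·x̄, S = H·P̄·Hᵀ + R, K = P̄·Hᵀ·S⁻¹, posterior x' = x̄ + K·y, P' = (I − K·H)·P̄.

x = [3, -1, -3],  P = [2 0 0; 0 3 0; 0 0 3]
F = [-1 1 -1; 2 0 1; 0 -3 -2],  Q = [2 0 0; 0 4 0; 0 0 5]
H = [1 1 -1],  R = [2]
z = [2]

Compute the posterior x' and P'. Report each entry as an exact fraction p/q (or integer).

x' = [-7/25, 117/25, 66/25]
P' = [238/25 -203/25 31/25; -203/25 929/75 292/75; 31/25 292/75 491/75]

x̄ = F·x = [-1, 3, 9]
P̄ = F·P·Fᵀ + Q = [10 -7 -3; -7 15 -6; -3 -6 44]
y = z − H·x̄ = [9]
S = H·P̄·Hᵀ + R = [75]
K = P̄·Hᵀ·S⁻¹ = [2/25; 14/75; -53/75]
x' = x̄ + K·y = [-7/25, 117/25, 66/25]
P' = (I − K·H)·P̄ = [238/25 -203/25 31/25; -203/25 929/75 292/75; 31/25 292/75 491/75]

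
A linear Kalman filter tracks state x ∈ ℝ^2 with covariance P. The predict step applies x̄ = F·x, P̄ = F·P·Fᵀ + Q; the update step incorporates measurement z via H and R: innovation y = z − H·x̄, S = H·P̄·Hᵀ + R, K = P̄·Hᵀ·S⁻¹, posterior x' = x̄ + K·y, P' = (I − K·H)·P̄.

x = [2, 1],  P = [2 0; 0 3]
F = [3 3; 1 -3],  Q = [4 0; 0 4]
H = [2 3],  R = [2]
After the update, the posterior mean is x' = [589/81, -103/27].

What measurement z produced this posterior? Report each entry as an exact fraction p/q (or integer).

z = [3]

x̄ = F·x = [9, -1]
P̄ = F·P·Fᵀ + Q = [49 -21; -21 33]
S = H·P̄·Hᵀ + R = [243]
K = P̄·Hᵀ·S⁻¹ = [35/243; 19/81]
x' − x̄ = [-140/81, -76/27] = K·y
y = (KᵀK)⁻¹·Kᵀ·(x' − x̄) = [-12]
z = y + H·x̄ = [-12] + [15] = [3]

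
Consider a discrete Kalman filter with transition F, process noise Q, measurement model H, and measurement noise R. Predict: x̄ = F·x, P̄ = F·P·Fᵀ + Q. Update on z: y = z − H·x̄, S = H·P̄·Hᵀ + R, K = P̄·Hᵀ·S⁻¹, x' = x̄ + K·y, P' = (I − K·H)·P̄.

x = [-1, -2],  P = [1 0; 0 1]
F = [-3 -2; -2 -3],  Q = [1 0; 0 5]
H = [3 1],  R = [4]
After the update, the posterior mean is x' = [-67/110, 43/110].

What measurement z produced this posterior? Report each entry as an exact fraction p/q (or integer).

z = [-2]

x̄ = F·x = [7, 8]
P̄ = F·P·Fᵀ + Q = [14 12; 12 18]
S = H·P̄·Hᵀ + R = [220]
K = P̄·Hᵀ·S⁻¹ = [27/110; 27/110]
x' − x̄ = [-837/110, -837/110] = K·y
y = (KᵀK)⁻¹·Kᵀ·(x' − x̄) = [-31]
z = y + H·x̄ = [-31] + [29] = [-2]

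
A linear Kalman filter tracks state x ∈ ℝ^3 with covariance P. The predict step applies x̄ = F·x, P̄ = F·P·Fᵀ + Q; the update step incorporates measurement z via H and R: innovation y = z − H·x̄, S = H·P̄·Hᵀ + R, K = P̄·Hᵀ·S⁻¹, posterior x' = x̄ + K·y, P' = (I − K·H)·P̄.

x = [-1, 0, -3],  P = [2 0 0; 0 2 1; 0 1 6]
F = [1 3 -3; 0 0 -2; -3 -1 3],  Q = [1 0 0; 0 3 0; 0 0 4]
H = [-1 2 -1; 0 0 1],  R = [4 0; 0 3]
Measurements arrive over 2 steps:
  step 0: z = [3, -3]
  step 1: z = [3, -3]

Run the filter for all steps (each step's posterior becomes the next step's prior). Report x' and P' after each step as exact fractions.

step 0: x' = [23383/3779, 12458/3779, -10872/3779], P' = [66660/3779 27876/3779 -9432/3779; 27876/3779 16673/3779 -234/3779; -9432/3779 -234/3779 9996/3779]
step 1: x' = [169698694/29011087, 80533434/29011087, -95526147/29011087], P' = [478520671/58022174 79151910/29011087 -131334519/58022174; 79151910/29011087 65725953/29011087 7886772/29011087; -131334519/58022174 7886772/29011087 169595439/58022174]

step 0: x̄ = F·x = [8, 6, -6]
step 0: P̄ = F·P·Fᵀ + Q = [57 30 -54; 30 27 -34; -54 -34 72]
step 0: y = z − H·x̄ = [-7, 3]
step 0: S = H·P̄·Hᵀ + R = [149 -86; -86 75]
step 0: K = P̄·Hᵀ·S⁻¹ = [-369/3779 -3144/3779; 1426/3779 -78/3779; -258/3779 3332/3779]
step 0: x' = x̄ + K·y = [23383/3779, 12458/3779, -10872/3779]
step 0: P' = (I − K·H)·P̄ = [66660/3779 27876/3779 -9432/3779; 27876/3779 16673/3779 -234/3779; -9432/3779 -234/3779 9996/3779]
step 1: x̄ = F·x = [93373/3779, 21744/3779, -115223/3779]
step 1: P̄ = F·P·Fᵀ + Q = [538520/3779 80244/3779 -734715/3779; 80244/3779 51321/3779 -117036/3779; -734715/3779 -117036/3779 1060129/3779]
step 1: y = z − H·x̄ = [-54001/3779, 103886/3779]
step 1: S = H·P̄·Hᵀ + R = [496787/3779 -559486/3779; -559486/3779 1071466/3779]
step 1: K = P̄·Hᵀ·S⁻¹ = [-3822314/29011087 -43778173/58022174; 11103306/29011087 2628924/29011087; -839229/29011087 56531813/58022174]
step 1: x' = x̄ + K·y = [169698694/29011087, 80533434/29011087, -95526147/29011087]
step 1: P' = (I − K·H)·P̄ = [478520671/58022174 79151910/29011087 -131334519/58022174; 79151910/29011087 65725953/29011087 7886772/29011087; -131334519/58022174 7886772/29011087 169595439/58022174]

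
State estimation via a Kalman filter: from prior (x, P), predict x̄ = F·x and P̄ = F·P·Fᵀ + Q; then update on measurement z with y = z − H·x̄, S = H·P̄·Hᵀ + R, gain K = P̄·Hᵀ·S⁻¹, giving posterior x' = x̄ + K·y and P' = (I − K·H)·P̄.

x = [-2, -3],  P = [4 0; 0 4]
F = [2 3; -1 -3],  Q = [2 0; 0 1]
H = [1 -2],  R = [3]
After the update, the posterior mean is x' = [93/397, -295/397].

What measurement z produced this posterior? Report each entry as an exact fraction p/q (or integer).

z = [2]

x̄ = F·x = [-13, 11]
P̄ = F·P·Fᵀ + Q = [54 -44; -44 41]
S = H·P̄·Hᵀ + R = [397]
K = P̄·Hᵀ·S⁻¹ = [142/397; -126/397]
x' − x̄ = [5254/397, -4662/397] = K·y
y = (KᵀK)⁻¹·Kᵀ·(x' − x̄) = [37]
z = y + H·x̄ = [37] + [-35] = [2]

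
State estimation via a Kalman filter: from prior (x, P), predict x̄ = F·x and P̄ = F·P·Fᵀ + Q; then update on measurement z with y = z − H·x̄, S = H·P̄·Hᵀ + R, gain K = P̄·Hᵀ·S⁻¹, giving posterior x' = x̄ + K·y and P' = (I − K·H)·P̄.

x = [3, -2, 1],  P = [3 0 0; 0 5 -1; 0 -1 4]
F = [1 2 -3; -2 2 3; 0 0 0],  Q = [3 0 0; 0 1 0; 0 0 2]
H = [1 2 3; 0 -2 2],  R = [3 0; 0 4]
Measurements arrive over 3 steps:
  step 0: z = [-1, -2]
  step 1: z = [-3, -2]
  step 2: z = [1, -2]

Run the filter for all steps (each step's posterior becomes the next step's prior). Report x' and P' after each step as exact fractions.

step 0: x̄ = F·x = [-4, -7, 0]
step 0: P̄ = F·P·Fᵀ + Q = [74 -22 0; -22 57 0; 0 0 2]
step 0: y = z − H·x̄ = [17, -16]
step 0: S = H·P̄·Hᵀ + R = [235 -172; -172 240]
step 0: K = P̄·Hᵀ·S⁻¹ = [923/1676 3875/6704; 309/3352 -5483/13408; 133/1676 493/6704]
step 0: x' = x̄ + K·y = [-6513/1676, 3721/3352, 289/1676]
step 0: P' = (I − K·H)·P̄ = [53709/1676 -22701/3352 -9413/1676; -22701/3352 12741/6704 3629/3352; -9413/1676 3629/3352 2061/1676]
step 1: x̄ = F·x = [-3659/1676, 8807/838, 0]
step 1: P̄ = F·P·Fᵀ + Q = [79329/1676 -87621/838 0; -87621/838 118334/419 0; 0 0 2]
step 1: y = z − H·x̄ = [-36597/1676, 7969/419]
step 1: S = H·P̄·Hᵀ + R = [1306901/1676 -380687/419; -380687/419 478364/419]
step 1: K = P̄·Hᵀ·S⁻¹ = [369323/4523073 2244787/9046146; 859051/4523073 -6216497/18092292; 2196466/13569219 3591023/27138438]
step 1: x' = x̄ + K·y = [3407743/4523073, -1561511/9046146, -13812853/13569219]
step 1: P' = (I − K·H)·P̄ = [13041701/1507691 -2983433/1507691 -6705512/4523073; -2983433/1507691 2780293/3015382 1062191/4523073; -6705512/4523073 1062191/4523073 6777596/13569219]
step 2: x̄ = F·x = [5219695/1507691, -22189850/4523073, 0]
step 2: P̄ = F·P·Fᵀ + Q = [27131484/1507691 -41450082/1507691 0; -41450082/1507691 120950953/1507691 0; 0 0 2]
step 2: y = z − H·x̄ = [33243688/4523073, -53425846/4523073]
step 2: S = H·P̄·Hᵀ + R = [376796479/1507691 -382811356/1507691; -382811356/1507691 501896104/1507691]
step 2: K = P̄·Hᵀ·S⁻¹ = [103498246/1176416745 546509303/2352833490; 6319339/33611907 -45520733/134447628; 567827756/3529250235 951013513/7058500470]
step 2: x' = x̄ + K·y = [229408264/168059535, 4562693/9603402, -206170261/504178605]
step 2: P' = (I − K·H)·P̄ = [3324517918/392138915 -21528737/11203969 -1714008082/1176416745; -21528737/11203969 2891911/3201134 7604699/33611907; -1714008082/1176416745 7604699/33611907 1749506908/3529250235]

step 0: x' = [-6513/1676, 3721/3352, 289/1676], P' = [53709/1676 -22701/3352 -9413/1676; -22701/3352 12741/6704 3629/3352; -9413/1676 3629/3352 2061/1676]
step 1: x' = [3407743/4523073, -1561511/9046146, -13812853/13569219], P' = [13041701/1507691 -2983433/1507691 -6705512/4523073; -2983433/1507691 2780293/3015382 1062191/4523073; -6705512/4523073 1062191/4523073 6777596/13569219]
step 2: x' = [229408264/168059535, 4562693/9603402, -206170261/504178605], P' = [3324517918/392138915 -21528737/11203969 -1714008082/1176416745; -21528737/11203969 2891911/3201134 7604699/33611907; -1714008082/1176416745 7604699/33611907 1749506908/3529250235]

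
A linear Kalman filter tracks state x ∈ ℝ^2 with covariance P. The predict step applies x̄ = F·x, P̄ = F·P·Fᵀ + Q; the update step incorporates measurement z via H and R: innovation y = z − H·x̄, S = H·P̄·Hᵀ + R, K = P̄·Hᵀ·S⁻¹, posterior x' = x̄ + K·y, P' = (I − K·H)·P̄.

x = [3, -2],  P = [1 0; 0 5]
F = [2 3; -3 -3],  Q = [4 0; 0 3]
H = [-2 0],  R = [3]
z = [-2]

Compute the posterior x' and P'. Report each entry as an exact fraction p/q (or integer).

x̄ = F·x = [0, -3]
P̄ = F·P·Fᵀ + Q = [53 -51; -51 57]
y = z − H·x̄ = [-2]
S = H·P̄·Hᵀ + R = [215]
K = P̄·Hᵀ·S⁻¹ = [-106/215; 102/215]
x' = x̄ + K·y = [212/215, -849/215]
P' = (I − K·H)·P̄ = [159/215 -153/215; -153/215 1851/215]

x' = [212/215, -849/215]
P' = [159/215 -153/215; -153/215 1851/215]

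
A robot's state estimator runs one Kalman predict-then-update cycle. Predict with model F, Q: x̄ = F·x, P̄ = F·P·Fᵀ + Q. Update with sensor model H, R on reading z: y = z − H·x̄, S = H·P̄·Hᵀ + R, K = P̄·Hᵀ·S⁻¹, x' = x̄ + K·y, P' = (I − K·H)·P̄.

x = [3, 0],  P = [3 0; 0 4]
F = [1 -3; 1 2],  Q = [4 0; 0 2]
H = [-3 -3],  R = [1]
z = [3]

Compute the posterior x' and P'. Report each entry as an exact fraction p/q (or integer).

x̄ = F·x = [3, 3]
P̄ = F·P·Fᵀ + Q = [43 -21; -21 21]
y = z − H·x̄ = [21]
S = H·P̄·Hᵀ + R = [199]
K = P̄·Hᵀ·S⁻¹ = [-66/199; 0]
x' = x̄ + K·y = [-789/199, 3]
P' = (I − K·H)·P̄ = [4201/199 -21; -21 21]

x' = [-789/199, 3]
P' = [4201/199 -21; -21 21]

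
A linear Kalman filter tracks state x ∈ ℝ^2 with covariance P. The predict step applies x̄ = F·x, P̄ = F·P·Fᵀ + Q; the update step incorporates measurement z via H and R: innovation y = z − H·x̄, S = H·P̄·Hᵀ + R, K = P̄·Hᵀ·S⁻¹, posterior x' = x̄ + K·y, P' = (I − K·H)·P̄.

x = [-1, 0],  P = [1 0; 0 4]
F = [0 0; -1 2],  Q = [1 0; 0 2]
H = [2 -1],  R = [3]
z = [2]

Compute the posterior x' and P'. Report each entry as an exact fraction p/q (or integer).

x̄ = F·x = [0, 1]
P̄ = F·P·Fᵀ + Q = [1 0; 0 19]
y = z − H·x̄ = [3]
S = H·P̄·Hᵀ + R = [26]
K = P̄·Hᵀ·S⁻¹ = [1/13; -19/26]
x' = x̄ + K·y = [3/13, -31/26]
P' = (I − K·H)·P̄ = [11/13 19/13; 19/13 133/26]

x' = [3/13, -31/26]
P' = [11/13 19/13; 19/13 133/26]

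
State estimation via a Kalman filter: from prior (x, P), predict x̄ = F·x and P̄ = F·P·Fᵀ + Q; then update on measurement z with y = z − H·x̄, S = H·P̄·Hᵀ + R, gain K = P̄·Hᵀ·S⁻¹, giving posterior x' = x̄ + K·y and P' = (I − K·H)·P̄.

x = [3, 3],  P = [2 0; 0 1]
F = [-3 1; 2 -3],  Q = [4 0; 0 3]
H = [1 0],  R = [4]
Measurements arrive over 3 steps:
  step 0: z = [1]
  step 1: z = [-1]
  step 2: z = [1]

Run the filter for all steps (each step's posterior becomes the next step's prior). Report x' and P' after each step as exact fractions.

step 0: x̄ = F·x = [-6, -3]
step 0: P̄ = F·P·Fᵀ + Q = [23 -15; -15 20]
step 0: y = z − H·x̄ = [7]
step 0: S = H·P̄·Hᵀ + R = [27]
step 0: K = P̄·Hᵀ·S⁻¹ = [23/27; -5/9]
step 0: x' = x̄ + K·y = [-1/27, -62/9]
step 0: P' = (I − K·H)·P̄ = [92/27 -20/9; -20/9 35/3]
step 1: x̄ = F·x = [-61/9, 556/27]
step 1: P̄ = F·P·Fᵀ + Q = [179/3 -719/9; -719/9 4004/27]
step 1: y = z − H·x̄ = [52/9]
step 1: S = H·P̄·Hᵀ + R = [191/3]
step 1: K = P̄·Hᵀ·S⁻¹ = [179/191; -719/573]
step 1: x' = x̄ + K·y = [-781/573, 22936/1719]
step 1: P' = (I − K·H)·P̄ = [716/191 -2876/573; -2876/573 82601/1719]
step 2: x̄ = F·x = [29965/1719, -8166/191]
step 2: P̄ = F·P·Fᵀ + Q = [199241/1719 -42375/191; -42375/191 97542/191]
step 2: y = z − H·x̄ = [-28246/1719]
step 2: S = H·P̄·Hᵀ + R = [206117/1719]
step 2: K = P̄·Hᵀ·S⁻¹ = [199241/206117; -381375/206117]
step 2: x' = x̄ + K·y = [319101/206117, -2545692/206117]
step 2: P' = (I − K·H)·P̄ = [796964/206117 -1525500/206117; -1525500/206117 20650779/206117]

step 0: x' = [-1/27, -62/9], P' = [92/27 -20/9; -20/9 35/3]
step 1: x' = [-781/573, 22936/1719], P' = [716/191 -2876/573; -2876/573 82601/1719]
step 2: x' = [319101/206117, -2545692/206117], P' = [796964/206117 -1525500/206117; -1525500/206117 20650779/206117]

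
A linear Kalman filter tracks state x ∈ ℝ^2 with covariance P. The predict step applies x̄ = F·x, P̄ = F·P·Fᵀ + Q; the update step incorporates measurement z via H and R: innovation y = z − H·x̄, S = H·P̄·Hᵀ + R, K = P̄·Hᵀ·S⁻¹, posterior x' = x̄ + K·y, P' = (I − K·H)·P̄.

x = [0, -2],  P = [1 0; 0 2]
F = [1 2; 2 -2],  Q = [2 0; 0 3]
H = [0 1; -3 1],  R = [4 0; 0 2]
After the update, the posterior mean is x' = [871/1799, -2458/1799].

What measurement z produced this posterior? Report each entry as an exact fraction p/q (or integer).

z = [-2, -3]

x̄ = F·x = [-4, 4]
P̄ = F·P·Fᵀ + Q = [11 -6; -6 15]
S = H·P̄·Hᵀ + R = [19 33; 33 152]
K = P̄·Hᵀ·S⁻¹ = [375/1799 -543/1799; 1191/1799 132/1799]
x' − x̄ = [8067/1799, -9654/1799] = K·y
y = (KᵀK)⁻¹·Kᵀ·(x' − x̄) = [-6, -19]
z = y + H·x̄ = [-6, -19] + [4, 16] = [-2, -3]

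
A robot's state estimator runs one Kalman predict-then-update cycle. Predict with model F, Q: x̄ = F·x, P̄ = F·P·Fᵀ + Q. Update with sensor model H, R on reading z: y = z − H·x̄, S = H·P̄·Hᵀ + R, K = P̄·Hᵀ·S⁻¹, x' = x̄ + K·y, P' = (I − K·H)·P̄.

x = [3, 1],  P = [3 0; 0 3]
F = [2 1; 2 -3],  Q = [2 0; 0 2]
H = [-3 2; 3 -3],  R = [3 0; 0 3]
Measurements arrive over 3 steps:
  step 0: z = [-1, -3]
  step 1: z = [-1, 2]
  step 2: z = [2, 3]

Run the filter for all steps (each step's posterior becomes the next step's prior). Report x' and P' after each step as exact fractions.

step 0: x' = [2549/704, 301/64], P' = [8995/2816 939/256; 939/256 1137/256]
step 1: x' = [-355141/4521407, -3384841/4521407], P' = [5124333/4521407 5453769/4521407; 5453769/4521407 6789489/4521407]
step 2: x' = [-550814853/2698534648, -1293920183/2698534648], P' = [3035193125/2698534648 3235817127/2698534648; 3235817127/2698534648 4036651869/2698534648]

step 0: x̄ = F·x = [7, 3]
step 0: P̄ = F·P·Fᵀ + Q = [17 3; 3 41]
step 0: y = z − H·x̄ = [14, -15]
step 0: S = H·P̄·Hᵀ + R = [284 -354; -354 471]
step 0: K = P̄·Hᵀ·S⁻¹ = [-2109/2816 -667/1408; -181/256 -99/128]
step 0: x' = x̄ + K·y = [2549/704, 301/64]
step 0: P' = (I − K·H)·P̄ = [8995/2816 939/256; 939/256 1137/256]
step 1: x̄ = F·x = [8409/704, -4835/704]
step 1: P̄ = F·P·Fᵀ + Q = [95435/2816 -42857/2816; -42857/2816 30227/2816]
step 1: y = z − H·x̄ = [34193/704, -871/16]
step 1: S = H·P̄·Hᵀ + R = [1502555/2816 -38253/64; -38253/64 10857/16]
step 1: K = P̄·Hᵀ·S⁻¹ = [-135317/411037 -329436/4521407; -84313/411037 -1335720/4521407]
step 1: x' = x̄ + K·y = [-355141/4521407, -3384841/4521407]
step 1: P' = (I − K·H)·P̄ = [5124333/4521407 5453769/4521407; 5453769/4521407 6789489/4521407]
step 2: x̄ = F·x = [-51837/57233, 9444241/4521407]
step 2: P̄ = F·P·Fᵀ + Q = [736009/57233 -274509/57233; -274509/57233 25200319/4521407]
step 2: y = z − H·x̄ = [-22131037/4521407, 54182313/4521407]
step 2: S = H·P̄·Hᵀ + R = [897902428/4521407 -999797478/4521407; -999797478/4521407 1154021289/4521407]
step 2: K = P̄·Hᵀ·S⁻¹ = [-877981707/2698534648 -100312001/1349267324; -544715881/2698534648 -400417371/1349267324]
step 2: x' = x̄ + K·y = [-550814853/2698534648, -1293920183/2698534648]
step 2: P' = (I − K·H)·P̄ = [3035193125/2698534648 3235817127/2698534648; 3235817127/2698534648 4036651869/2698534648]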